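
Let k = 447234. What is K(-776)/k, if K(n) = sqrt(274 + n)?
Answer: I*sqrt(502)/447234 ≈ 5.0098e-5*I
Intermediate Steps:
K(-776)/k = sqrt(274 - 776)/447234 = sqrt(-502)*(1/447234) = (I*sqrt(502))*(1/447234) = I*sqrt(502)/447234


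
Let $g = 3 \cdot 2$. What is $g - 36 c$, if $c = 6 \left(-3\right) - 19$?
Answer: $1338$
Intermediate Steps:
$c = -37$ ($c = -18 - 19 = -37$)
$g = 6$
$g - 36 c = 6 - -1332 = 6 + 1332 = 1338$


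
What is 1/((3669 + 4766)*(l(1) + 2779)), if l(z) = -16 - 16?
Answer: 1/23170945 ≈ 4.3158e-8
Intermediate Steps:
l(z) = -32
1/((3669 + 4766)*(l(1) + 2779)) = 1/((3669 + 4766)*(-32 + 2779)) = 1/(8435*2747) = 1/23170945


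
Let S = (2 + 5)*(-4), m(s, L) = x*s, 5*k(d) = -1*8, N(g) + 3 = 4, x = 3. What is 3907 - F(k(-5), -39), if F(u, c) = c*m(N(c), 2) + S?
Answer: 4052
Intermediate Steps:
N(g) = 1 (N(g) = -3 + 4 = 1)
k(d) = -8/5 (k(d) = (-1*8)/5 = (⅕)*(-8) = -8/5)
m(s, L) = 3*s
S = -28 (S = 7*(-4) = -28)
F(u, c) = -28 + 3*c (F(u, c) = c*(3*1) - 28 = c*3 - 28 = 3*c - 28 = -28 + 3*c)
3907 - F(k(-5), -39) = 3907 - (-28 + 3*(-39)) = 3907 - (-28 - 117) = 3907 - 1*(-145) = 3907 + 145 = 4052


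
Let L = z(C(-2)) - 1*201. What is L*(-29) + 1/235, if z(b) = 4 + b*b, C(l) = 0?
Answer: 1342556/235 ≈ 5713.0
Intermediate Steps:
z(b) = 4 + b**2
L = -197 (L = (4 + 0**2) - 1*201 = (4 + 0) - 201 = 4 - 201 = -197)
L*(-29) + 1/235 = -197*(-29) + 1/235 = 5713 + 1/235 = 1342556/235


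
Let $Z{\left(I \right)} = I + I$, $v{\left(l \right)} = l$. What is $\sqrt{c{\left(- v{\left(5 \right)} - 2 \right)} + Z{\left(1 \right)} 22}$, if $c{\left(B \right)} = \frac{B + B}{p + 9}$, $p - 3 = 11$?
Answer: $\frac{\sqrt{22954}}{23} \approx 6.5872$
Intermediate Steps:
$p = 14$ ($p = 3 + 11 = 14$)
$Z{\left(I \right)} = 2 I$
$c{\left(B \right)} = \frac{2 B}{23}$ ($c{\left(B \right)} = \frac{B + B}{14 + 9} = \frac{2 B}{23}$)
$\sqrt{c{\left(- v{\left(5 \right)} - 2 \right)} + Z{\left(1 \right)} 22} = \sqrt{\frac{2 \left(\left(-1\right) 5 - 2\right)}{23} + 2 \cdot 1 \cdot 22} = \sqrt{\frac{2 \left(-5 - 2\right)}{23} + 2 \cdot 22} = \sqrt{\frac{2}{23} \left(-7\right) + 44} = \sqrt{- \frac{14}{23} + 44} = \sqrt{\frac{998}{23}} = \frac{\sqrt{22954}}{23}$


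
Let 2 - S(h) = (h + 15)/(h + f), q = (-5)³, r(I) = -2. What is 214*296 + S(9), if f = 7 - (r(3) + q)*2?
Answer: 2850566/45 ≈ 63346.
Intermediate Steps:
q = -125
f = 261 (f = 7 - (-2 - 125)*2 = 7 - (-127)*2 = 7 - 1*(-254) = 7 + 254 = 261)
S(h) = 2 - (15 + h)/(261 + h) (S(h) = 2 - (h + 15)/(h + 261) = 2 - (15 + h)/(261 + h))
214*296 + S(9) = 214*296 + (507 + 9)/(261 + 9) = 63344 + 516/270 = 63344 + (1/270)*516 = 63344 + 86/45 = 2850566/45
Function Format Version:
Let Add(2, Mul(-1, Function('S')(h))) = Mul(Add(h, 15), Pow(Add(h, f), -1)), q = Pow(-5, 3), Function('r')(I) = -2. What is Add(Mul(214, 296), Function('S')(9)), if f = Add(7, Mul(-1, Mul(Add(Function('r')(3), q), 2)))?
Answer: Rational(2850566, 45) ≈ 63346.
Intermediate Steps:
q = -125
f = 261 (f = Add(7, Mul(-1, Mul(Add(-2, -125), 2))) = Add(7, Mul(-1, Mul(-127, 2))) = Add(7, Mul(-1, -254)) = Add(7, 254) = 261)
Function('S')(h) = Add(2, Mul(-1, Pow(Add(261, h), -1), Add(15, h))) (Function('S')(h) = Add(2, Mul(-1, Mul(Add(h, 15), Pow(Add(h, 261), -1)))) = Add(2, Mul(-1, Mul(Add(15, h), Pow(Add(261, h), -1)))) = Add(2, Mul(-1, Mul(Pow(Add(261, h), -1), Add(15, h)))) = Add(2, Mul(-1, Pow(Add(261, h), -1), Add(15, h))))
Add(Mul(214, 296), Function('S')(9)) = Add(Mul(214, 296), Mul(Pow(Add(261, 9), -1), Add(507, 9))) = Add(63344, Mul(Pow(270, -1), 516)) = Add(63344, Mul(Rational(1, 270), 516)) = Add(63344, Rational(86, 45)) = Rational(2850566, 45)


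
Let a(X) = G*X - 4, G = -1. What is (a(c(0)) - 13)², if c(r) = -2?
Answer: 225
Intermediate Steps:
a(X) = -4 - X (a(X) = -X - 4 = -4 - X)
(a(c(0)) - 13)² = ((-4 - 1*(-2)) - 13)² = ((-4 + 2) - 13)² = (-2 - 13)² = (-15)² = 225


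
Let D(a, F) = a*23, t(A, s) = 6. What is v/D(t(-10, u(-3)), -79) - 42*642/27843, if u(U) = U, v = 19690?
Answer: 90751273/640389 ≈ 141.71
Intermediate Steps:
D(a, F) = 23*a
v/D(t(-10, u(-3)), -79) - 42*642/27843 = 19690/((23*6)) - 42*642/27843 = 19690/138 - 26964*1/27843 = 19690*(1/138) - 8988/9281 = 9845/69 - 8988/9281 = 90751273/640389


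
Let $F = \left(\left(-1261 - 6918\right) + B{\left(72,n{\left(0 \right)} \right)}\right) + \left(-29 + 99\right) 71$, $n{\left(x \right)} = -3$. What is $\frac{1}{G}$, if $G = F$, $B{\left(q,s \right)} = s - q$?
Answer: $- \frac{1}{3284} \approx -0.00030451$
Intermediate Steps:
$F = -3284$ ($F = \left(\left(-1261 - 6918\right) - 75\right) + \left(-29 + 99\right) 71 = \left(\left(-1261 - 6918\right) - 75\right) + 70 \cdot 71 = \left(-8179 - 75\right) + 4970 = -8254 + 4970 = -3284$)
$G = -3284$
$\frac{1}{G} = \frac{1}{-3284} = - \frac{1}{3284}$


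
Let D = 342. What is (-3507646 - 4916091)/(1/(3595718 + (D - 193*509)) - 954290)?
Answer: 29464741024551/3337937510669 ≈ 8.8272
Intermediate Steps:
(-3507646 - 4916091)/(1/(3595718 + (D - 193*509)) - 954290) = (-3507646 - 4916091)/(1/(3595718 + (342 - 193*509)) - 954290) = -8423737/(1/(3595718 + (342 - 98237)) - 954290) = -8423737/(1/(3595718 - 97895) - 954290) = -8423737/(1/3497823 - 954290) = -8423737/(-3337937510669/3497823) = -8423737*(-3497823/3337937510669) = 29464741024551/3337937510669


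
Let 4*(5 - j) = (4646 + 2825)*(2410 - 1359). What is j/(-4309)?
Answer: 7852001/17236 ≈ 455.56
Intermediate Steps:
j = -7852001/4 (j = 5 - (4646 + 2825)*(2410 - 1359)/4 = 5 - 7471*1051/4 = 5 - 1/4*7852021 = 5 - 7852021/4 = -7852001/4 ≈ -1.9630e+6)
j/(-4309) = -7852001/4/(-4309) = -7852001/4*(-1/4309) = 7852001/17236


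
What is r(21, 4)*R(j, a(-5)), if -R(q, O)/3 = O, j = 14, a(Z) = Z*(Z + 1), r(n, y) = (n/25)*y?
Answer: -1008/5 ≈ -201.60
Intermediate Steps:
r(n, y) = n*y/25 (r(n, y) = (n*(1/25))*y = (n/25)*y = n*y/25)
a(Z) = Z*(1 + Z)
R(q, O) = -3*O
r(21, 4)*R(j, a(-5)) = ((1/25)*21*4)*(-(-15)*(1 - 5)) = 84*(-(-15)*(-4))/25 = 84*(-3*20)/25 = (84/25)*(-60) = -1008/5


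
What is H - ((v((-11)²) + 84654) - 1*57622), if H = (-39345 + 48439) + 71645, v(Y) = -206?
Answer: 53913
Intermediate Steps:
H = 80739 (H = 9094 + 71645 = 80739)
H - ((v((-11)²) + 84654) - 1*57622) = 80739 - ((-206 + 84654) - 1*57622) = 80739 - (84448 - 57622) = 80739 - 1*26826 = 80739 - 26826 = 53913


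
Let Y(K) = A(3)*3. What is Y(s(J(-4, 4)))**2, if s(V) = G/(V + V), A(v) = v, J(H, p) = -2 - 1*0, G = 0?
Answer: 81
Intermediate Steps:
J(H, p) = -2 (J(H, p) = -2 + 0 = -2)
s(V) = 0 (s(V) = 0/(V + V) = 0/((2*V)) = 0*(1/(2*V)) = 0)
Y(K) = 9 (Y(K) = 3*3 = 9)
Y(s(J(-4, 4)))**2 = 9**2 = 81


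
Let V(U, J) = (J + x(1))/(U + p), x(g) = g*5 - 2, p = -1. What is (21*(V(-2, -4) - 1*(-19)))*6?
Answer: 2436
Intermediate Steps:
x(g) = -2 + 5*g (x(g) = 5*g - 2 = -2 + 5*g)
V(U, J) = (3 + J)/(-1 + U) (V(U, J) = (J + (-2 + 5*1))/(U - 1) = (J + (-2 + 5))/(-1 + U) = (J + 3)/(-1 + U) = (3 + J)/(-1 + U))
(21*(V(-2, -4) - 1*(-19)))*6 = (21*((3 - 4)/(-1 - 2) - 1*(-19)))*6 = (21*(-1/(-3) + 19))*6 = (21*(-⅓*(-1) + 19))*6 = (21*(⅓ + 19))*6 = (21*(58/3))*6 = 406*6 = 2436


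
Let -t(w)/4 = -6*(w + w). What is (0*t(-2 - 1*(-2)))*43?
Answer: 0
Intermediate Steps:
t(w) = 48*w (t(w) = -(-24)*(w + w) = -(-24)*2*w = -(-48)*w = 48*w)
(0*t(-2 - 1*(-2)))*43 = (0*(48*(-2 - 1*(-2))))*43 = (0*(48*(-2 + 2)))*43 = (0*(48*0))*43 = (0*0)*43 = 0*43 = 0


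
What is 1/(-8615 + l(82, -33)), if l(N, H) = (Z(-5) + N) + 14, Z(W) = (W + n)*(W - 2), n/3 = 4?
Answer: -1/8568 ≈ -0.00011671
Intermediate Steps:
n = 12 (n = 3*4 = 12)
Z(W) = (-2 + W)*(12 + W) (Z(W) = (W + 12)*(W - 2) = (12 + W)*(-2 + W) = (-2 + W)*(12 + W))
l(N, H) = -35 + N (l(N, H) = ((-24 + (-5)² + 10*(-5)) + N) + 14 = ((-24 + 25 - 50) + N) + 14 = (-49 + N) + 14 = -35 + N)
1/(-8615 + l(82, -33)) = 1/(-8615 + (-35 + 82)) = 1/(-8615 + 47) = 1/(-8568) = -1/8568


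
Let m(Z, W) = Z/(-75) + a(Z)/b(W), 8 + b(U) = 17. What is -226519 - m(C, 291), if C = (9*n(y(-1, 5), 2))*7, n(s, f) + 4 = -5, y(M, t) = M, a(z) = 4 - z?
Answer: -50982751/225 ≈ -2.2659e+5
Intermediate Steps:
n(s, f) = -9 (n(s, f) = -4 - 5 = -9)
C = -567 (C = (9*(-9))*7 = -81*7 = -567)
b(U) = 9 (b(U) = -8 + 17 = 9)
m(Z, W) = 4/9 - 28*Z/225 (m(Z, W) = Z/(-75) + (4 - Z)/9 = Z*(-1/75) + (4 - Z)*(⅑) = -Z/75 + (4/9 - Z/9) = 4/9 - 28*Z/225)
-226519 - m(C, 291) = -226519 - (4/9 - 28/225*(-567)) = -226519 - (4/9 + 1764/25) = -226519 - 1*15976/225 = -226519 - 15976/225 = -50982751/225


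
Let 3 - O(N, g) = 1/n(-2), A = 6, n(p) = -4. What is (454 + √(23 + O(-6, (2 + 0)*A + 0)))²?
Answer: (908 + √105)²/4 ≈ 2.1079e+5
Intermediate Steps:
O(N, g) = 13/4 (O(N, g) = 3 - 1/(-4) = 3 - 1*(-¼) = 3 + ¼ = 13/4)
(454 + √(23 + O(-6, (2 + 0)*A + 0)))² = (454 + √(23 + 13/4))² = (454 + √(105/4))² = (454 + √105/2)²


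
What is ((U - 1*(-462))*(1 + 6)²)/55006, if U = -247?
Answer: 1505/7858 ≈ 0.19152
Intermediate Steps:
((U - 1*(-462))*(1 + 6)²)/55006 = ((-247 - 1*(-462))*(1 + 6)²)/55006 = ((-247 + 462)*7²)*(1/55006) = (215*49)*(1/55006) = 10535*(1/55006) = 1505/7858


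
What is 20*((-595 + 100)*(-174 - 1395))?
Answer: 15533100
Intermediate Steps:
20*((-595 + 100)*(-174 - 1395)) = 20*(-495*(-1569)) = 20*776655 = 15533100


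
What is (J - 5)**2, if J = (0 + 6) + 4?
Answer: 25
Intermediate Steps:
J = 10 (J = 6 + 4 = 10)
(J - 5)**2 = (10 - 5)**2 = 5**2 = 25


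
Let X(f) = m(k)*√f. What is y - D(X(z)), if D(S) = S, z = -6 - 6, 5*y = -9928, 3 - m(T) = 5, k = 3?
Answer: -9928/5 + 4*I*√3 ≈ -1985.6 + 6.9282*I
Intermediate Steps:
m(T) = -2 (m(T) = 3 - 1*5 = 3 - 5 = -2)
y = -9928/5 (y = (⅕)*(-9928) = -9928/5 ≈ -1985.6)
z = -12
X(f) = -2*√f
y - D(X(z)) = -9928/5 - (-2)*√(-12) = -9928/5 - (-2)*2*I*√3 = -9928/5 - (-4)*I*√3 = -9928/5 + 4*I*√3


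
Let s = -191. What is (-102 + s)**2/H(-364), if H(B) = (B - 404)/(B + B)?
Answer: 7812259/96 ≈ 81378.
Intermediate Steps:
H(B) = (-404 + B)/(2*B) (H(B) = (-404 + B)/((2*B)) = (-404 + B)*(1/(2*B)) = (-404 + B)/(2*B))
(-102 + s)**2/H(-364) = (-102 - 191)**2/(((1/2)*(-404 - 364)/(-364))) = (-293)**2/(((1/2)*(-1/364)*(-768))) = 85849/(96/91) = 85849*(91/96) = 7812259/96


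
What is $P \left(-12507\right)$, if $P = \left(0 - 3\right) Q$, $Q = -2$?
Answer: $-75042$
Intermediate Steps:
$P = 6$ ($P = \left(0 - 3\right) \left(-2\right) = \left(-3\right) \left(-2\right) = 6$)
$P \left(-12507\right) = 6 \left(-12507\right) = -75042$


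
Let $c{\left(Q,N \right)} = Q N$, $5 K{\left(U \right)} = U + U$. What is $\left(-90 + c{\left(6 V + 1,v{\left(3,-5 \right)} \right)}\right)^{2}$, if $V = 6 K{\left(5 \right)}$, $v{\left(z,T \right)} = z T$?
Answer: $1404225$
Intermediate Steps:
$K{\left(U \right)} = \frac{2 U}{5}$ ($K{\left(U \right)} = \frac{U + U}{5} = \frac{2 U}{5}$)
$v{\left(z,T \right)} = T z$
$V = 12$ ($V = 6 \cdot \frac{2}{5} \cdot 5 = 6 \cdot 2 = 12$)
$c{\left(Q,N \right)} = N Q$
$\left(-90 + c{\left(6 V + 1,v{\left(3,-5 \right)} \right)}\right)^{2} = \left(-90 + \left(-5\right) 3 \left(6 \cdot 12 + 1\right)\right)^{2} = \left(-90 - 15 \left(72 + 1\right)\right)^{2} = \left(-90 - 1095\right)^{2} = \left(-1185\right)^{2} = 1404225$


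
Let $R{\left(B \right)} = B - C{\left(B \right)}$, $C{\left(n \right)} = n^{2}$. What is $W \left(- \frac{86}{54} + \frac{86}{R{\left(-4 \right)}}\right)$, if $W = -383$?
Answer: $\frac{609353}{270} \approx 2256.9$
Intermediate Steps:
$R{\left(B \right)} = B - B^{2}$
$W \left(- \frac{86}{54} + \frac{86}{R{\left(-4 \right)}}\right) = - 383 \left(- \frac{86}{54} + \frac{86}{\left(-4\right) \left(1 - -4\right)}\right) = - 383 \left(\left(-86\right) \frac{1}{54} + \frac{86}{\left(-4\right) \left(1 + 4\right)}\right) = - 383 \left(- \frac{43}{27} + \frac{86}{\left(-4\right) 5}\right) = - 383 \left(- \frac{43}{27} + \frac{86}{-20}\right) = - 383 \left(- \frac{43}{27} + 86 \left(- \frac{1}{20}\right)\right) = - 383 \left(- \frac{43}{27} - \frac{43}{10}\right) = \left(-383\right) \left(- \frac{1591}{270}\right) = \frac{609353}{270}$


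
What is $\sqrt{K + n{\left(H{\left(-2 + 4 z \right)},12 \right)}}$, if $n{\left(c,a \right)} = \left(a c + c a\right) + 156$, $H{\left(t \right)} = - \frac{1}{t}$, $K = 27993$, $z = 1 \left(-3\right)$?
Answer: $\frac{3 \sqrt{153265}}{7} \approx 167.78$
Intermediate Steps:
$z = -3$
$n{\left(c,a \right)} = 156 + 2 a c$ ($n{\left(c,a \right)} = \left(a c + a c\right) + 156 = 2 a c + 156 = 156 + 2 a c$)
$\sqrt{K + n{\left(H{\left(-2 + 4 z \right)},12 \right)}} = \sqrt{27993 + \left(156 + 2 \cdot 12 \left(- \frac{1}{-2 + 4 \left(-3\right)}\right)\right)} = \sqrt{27993 + \left(156 + 2 \cdot 12 \left(- \frac{1}{-2 - 12}\right)\right)} = \sqrt{27993 + \left(156 + 2 \cdot 12 \left(- \frac{1}{-14}\right)\right)} = \sqrt{27993 + \left(156 + 2 \cdot 12 \left(\left(-1\right) \left(- \frac{1}{14}\right)\right)\right)} = \sqrt{27993 + \left(156 + 2 \cdot 12 \cdot \frac{1}{14}\right)} = \sqrt{27993 + \left(156 + \frac{12}{7}\right)} = \sqrt{27993 + \frac{1104}{7}} = \sqrt{\frac{197055}{7}} = \frac{3 \sqrt{153265}}{7}$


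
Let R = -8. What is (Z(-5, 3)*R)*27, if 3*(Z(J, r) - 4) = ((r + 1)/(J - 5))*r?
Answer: -3888/5 ≈ -777.60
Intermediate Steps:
Z(J, r) = 4 + r*(1 + r)/(3*(-5 + J)) (Z(J, r) = 4 + (((r + 1)/(J - 5))*r)/3 = 4 + (((1 + r)/(-5 + J))*r)/3 = 4 + (r*(1 + r)/(-5 + J))/3 = 4 + r*(1 + r)/(3*(-5 + J)))
(Z(-5, 3)*R)*27 = (((-60 + 3 + 3² + 12*(-5))/(3*(-5 - 5)))*(-8))*27 = (((⅓)*(-60 + 3 + 9 - 60)/(-10))*(-8))*27 = (((⅓)*(-⅒)*(-108))*(-8))*27 = ((18/5)*(-8))*27 = -144/5*27 = -3888/5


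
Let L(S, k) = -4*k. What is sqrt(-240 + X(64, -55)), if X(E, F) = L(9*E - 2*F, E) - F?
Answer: 21*I ≈ 21.0*I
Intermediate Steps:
X(E, F) = -F - 4*E (X(E, F) = -4*E - F = -F - 4*E)
sqrt(-240 + X(64, -55)) = sqrt(-240 + (-1*(-55) - 4*64)) = sqrt(-240 + (55 - 256)) = sqrt(-240 - 201) = sqrt(-441) = 21*I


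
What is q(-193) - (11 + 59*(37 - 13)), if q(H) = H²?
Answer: 35822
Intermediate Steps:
q(-193) - (11 + 59*(37 - 13)) = (-193)² - (11 + 59*(37 - 13)) = 37249 - (11 + 59*24) = 37249 - (11 + 1416) = 37249 - 1*1427 = 37249 - 1427 = 35822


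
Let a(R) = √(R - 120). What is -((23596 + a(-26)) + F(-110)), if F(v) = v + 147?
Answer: -23633 - I*√146 ≈ -23633.0 - 12.083*I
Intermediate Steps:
F(v) = 147 + v
a(R) = √(-120 + R)
-((23596 + a(-26)) + F(-110)) = -((23596 + √(-120 - 26)) + (147 - 110)) = -((23596 + √(-146)) + 37) = -((23596 + I*√146) + 37) = -(23633 + I*√146) = -23633 - I*√146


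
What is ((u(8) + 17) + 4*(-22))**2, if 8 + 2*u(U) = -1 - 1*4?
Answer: 24025/4 ≈ 6006.3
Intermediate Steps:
u(U) = -13/2 (u(U) = -4 + (-1 - 1*4)/2 = -4 + (-1 - 4)/2 = -4 + (1/2)*(-5) = -4 - 5/2 = -13/2)
((u(8) + 17) + 4*(-22))**2 = ((-13/2 + 17) + 4*(-22))**2 = (21/2 - 88)**2 = (-155/2)**2 = 24025/4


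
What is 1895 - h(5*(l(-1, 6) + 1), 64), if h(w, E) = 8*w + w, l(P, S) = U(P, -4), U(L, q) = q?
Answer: 2030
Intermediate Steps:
l(P, S) = -4
h(w, E) = 9*w
1895 - h(5*(l(-1, 6) + 1), 64) = 1895 - 9*5*(-4 + 1) = 1895 - 9*5*(-3) = 1895 - 9*(-15) = 1895 - 1*(-135) = 1895 + 135 = 2030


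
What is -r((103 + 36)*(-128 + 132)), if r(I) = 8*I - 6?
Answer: -4442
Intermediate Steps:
r(I) = -6 + 8*I
-r((103 + 36)*(-128 + 132)) = -(-6 + 8*((103 + 36)*(-128 + 132))) = -(-6 + 8*(139*4)) = -(-6 + 8*556) = -(-6 + 4448) = -1*4442 = -4442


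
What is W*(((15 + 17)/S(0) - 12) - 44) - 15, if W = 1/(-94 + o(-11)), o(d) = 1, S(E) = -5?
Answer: -2221/155 ≈ -14.329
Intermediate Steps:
W = -1/93 (W = 1/(-94 + 1) = 1/(-93) = -1/93 ≈ -0.010753)
W*(((15 + 17)/S(0) - 12) - 44) - 15 = -(((15 + 17)/(-5) - 12) - 44)/93 - 15 = -((32*(-⅕) - 12) - 44)/93 - 15 = -((-32/5 - 12) - 44)/93 - 15 = -(-92/5 - 44)/93 - 15 = -1/93*(-312/5) - 15 = 104/155 - 15 = -2221/155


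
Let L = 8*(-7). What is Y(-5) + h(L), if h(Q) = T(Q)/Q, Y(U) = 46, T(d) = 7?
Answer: 367/8 ≈ 45.875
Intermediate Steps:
L = -56
h(Q) = 7/Q
Y(-5) + h(L) = 46 + 7/(-56) = 46 + 7*(-1/56) = 46 - ⅛ = 367/8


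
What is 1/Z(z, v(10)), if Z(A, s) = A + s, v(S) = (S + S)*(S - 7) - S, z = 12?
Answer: 1/62 ≈ 0.016129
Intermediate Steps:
v(S) = -S + 2*S*(-7 + S) (v(S) = (2*S)*(-7 + S) - S = 2*S*(-7 + S) - S = -S + 2*S*(-7 + S))
1/Z(z, v(10)) = 1/(12 + 10*(-15 + 2*10)) = 1/(12 + 10*(-15 + 20)) = 1/(12 + 10*5) = 1/(12 + 50) = 1/62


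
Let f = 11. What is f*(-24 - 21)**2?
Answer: 22275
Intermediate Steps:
f*(-24 - 21)**2 = 11*(-24 - 21)**2 = 11*(-45)**2 = 11*2025 = 22275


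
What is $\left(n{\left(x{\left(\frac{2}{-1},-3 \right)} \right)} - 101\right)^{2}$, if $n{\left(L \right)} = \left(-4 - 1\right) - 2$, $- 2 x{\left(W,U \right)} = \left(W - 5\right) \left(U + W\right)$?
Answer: $11664$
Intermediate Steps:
$x{\left(W,U \right)} = - \frac{\left(-5 + W\right) \left(U + W\right)}{2}$ ($x{\left(W,U \right)} = - \frac{\left(W - 5\right) \left(U + W\right)}{2} = - \frac{\left(-5 + W\right) \left(U + W\right)}{2}$)
$n{\left(L \right)} = -7$ ($n{\left(L \right)} = -5 - 2 = -7$)
$\left(n{\left(x{\left(\frac{2}{-1},-3 \right)} \right)} - 101\right)^{2} = \left(-7 - 101\right)^{2} = \left(-108\right)^{2} = 11664$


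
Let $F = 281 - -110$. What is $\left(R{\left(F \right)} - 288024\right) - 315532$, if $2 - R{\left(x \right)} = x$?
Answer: $-603945$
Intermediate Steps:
$F = 391$ ($F = 281 + 110 = 391$)
$R{\left(x \right)} = 2 - x$
$\left(R{\left(F \right)} - 288024\right) - 315532 = \left(\left(2 - 391\right) - 288024\right) - 315532 = \left(-389 - 288024\right) - 315532 = -288413 - 315532 = -603945$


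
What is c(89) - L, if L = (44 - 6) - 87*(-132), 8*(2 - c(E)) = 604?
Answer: -23191/2 ≈ -11596.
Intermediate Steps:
c(E) = -147/2 (c(E) = 2 - 1/8*604 = 2 - 151/2 = -147/2)
L = 11522 (L = 38 + 11484 = 11522)
c(89) - L = -147/2 - 1*11522 = -147/2 - 11522 = -23191/2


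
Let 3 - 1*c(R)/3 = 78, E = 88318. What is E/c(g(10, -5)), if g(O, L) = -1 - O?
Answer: -88318/225 ≈ -392.52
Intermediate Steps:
c(R) = -225 (c(R) = 9 - 3*78 = 9 - 234 = -225)
E/c(g(10, -5)) = 88318/(-225) = 88318*(-1/225) = -88318/225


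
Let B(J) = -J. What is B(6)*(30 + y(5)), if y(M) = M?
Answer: -210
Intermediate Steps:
B(6)*(30 + y(5)) = (-1*6)*(30 + 5) = -6*35 = -210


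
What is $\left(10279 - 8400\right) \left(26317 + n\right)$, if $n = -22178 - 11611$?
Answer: $-14039888$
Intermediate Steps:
$n = -33789$ ($n = -22178 - 11611 = -33789$)
$\left(10279 - 8400\right) \left(26317 + n\right) = \left(10279 - 8400\right) \left(26317 - 33789\right) = 1879 \left(-7472\right) = -14039888$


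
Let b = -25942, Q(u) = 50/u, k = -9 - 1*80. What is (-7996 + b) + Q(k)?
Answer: -3020532/89 ≈ -33939.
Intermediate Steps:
k = -89 (k = -9 - 80 = -89)
(-7996 + b) + Q(k) = (-7996 - 25942) + 50/(-89) = -33938 + 50*(-1/89) = -33938 - 50/89 = -3020532/89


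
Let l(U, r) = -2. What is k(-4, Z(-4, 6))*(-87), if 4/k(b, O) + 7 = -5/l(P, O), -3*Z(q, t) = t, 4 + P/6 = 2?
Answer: 232/3 ≈ 77.333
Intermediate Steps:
P = -12 (P = -24 + 6*2 = -24 + 12 = -12)
Z(q, t) = -t/3
k(b, O) = -8/9 (k(b, O) = 4/(-7 - 5/(-2)) = 4/(-7 - 5*(-1/2)) = 4/(-7 + 5/2) = 4/(-9/2) = 4*(-2/9) = -8/9)
k(-4, Z(-4, 6))*(-87) = -8/9*(-87) = 232/3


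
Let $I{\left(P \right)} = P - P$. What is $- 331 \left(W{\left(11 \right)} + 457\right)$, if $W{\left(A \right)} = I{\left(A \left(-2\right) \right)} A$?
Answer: $-151267$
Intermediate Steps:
$I{\left(P \right)} = 0$
$W{\left(A \right)} = 0$ ($W{\left(A \right)} = 0 A = 0$)
$- 331 \left(W{\left(11 \right)} + 457\right) = - 331 \left(0 + 457\right) = \left(-331\right) 457 = -151267$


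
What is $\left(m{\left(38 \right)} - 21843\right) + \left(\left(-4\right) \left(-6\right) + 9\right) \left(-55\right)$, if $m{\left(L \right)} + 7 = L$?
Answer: $-23627$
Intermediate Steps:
$m{\left(L \right)} = -7 + L$
$\left(m{\left(38 \right)} - 21843\right) + \left(\left(-4\right) \left(-6\right) + 9\right) \left(-55\right) = \left(\left(-7 + 38\right) - 21843\right) + \left(\left(-4\right) \left(-6\right) + 9\right) \left(-55\right) = \left(31 - 21843\right) + \left(24 + 9\right) \left(-55\right) = -21812 + 33 \left(-55\right) = -21812 - 1815 = -23627$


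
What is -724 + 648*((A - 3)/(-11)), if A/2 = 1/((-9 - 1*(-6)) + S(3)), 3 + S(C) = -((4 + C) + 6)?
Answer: -113084/209 ≈ -541.07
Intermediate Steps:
S(C) = -13 - C (S(C) = -3 - ((4 + C) + 6) = -3 - (10 + C) = -3 + (-10 - C) = -13 - C)
A = -2/19 (A = 2/((-9 - 1*(-6)) + (-13 - 1*3)) = 2/((-9 + 6) + (-13 - 3)) = 2/(-3 - 16) = 2/(-19) = 2*(-1/19) = -2/19 ≈ -0.10526)
-724 + 648*((A - 3)/(-11)) = -724 + 648*((-2/19 - 3)/(-11)) = -724 + 648*(-1/11*(-59/19)) = -724 + 648*(59/209) = -724 + 38232/209 = -113084/209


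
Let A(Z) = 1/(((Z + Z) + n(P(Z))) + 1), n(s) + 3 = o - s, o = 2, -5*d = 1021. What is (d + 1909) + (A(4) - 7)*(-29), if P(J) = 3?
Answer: 1902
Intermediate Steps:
d = -1021/5 (d = -⅕*1021 = -1021/5 ≈ -204.20)
n(s) = -1 - s (n(s) = -3 + (2 - s) = -1 - s)
A(Z) = 1/(-3 + 2*Z) (A(Z) = 1/(((Z + Z) + (-1 - 1*3)) + 1) = 1/((2*Z + (-1 - 3)) + 1) = 1/((2*Z - 4) + 1) = 1/((-4 + 2*Z) + 1) = 1/(-3 + 2*Z))
(d + 1909) + (A(4) - 7)*(-29) = (-1021/5 + 1909) + (1/(-3 + 2*4) - 7)*(-29) = 8524/5 + (1/(-3 + 8) - 7)*(-29) = 8524/5 + (1/5 - 7)*(-29) = 8524/5 + (⅕ - 7)*(-29) = 8524/5 - 34/5*(-29) = 8524/5 + 986/5 = 1902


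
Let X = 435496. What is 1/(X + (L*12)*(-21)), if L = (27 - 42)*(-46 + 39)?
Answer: 1/409036 ≈ 2.4448e-6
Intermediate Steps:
L = 105 (L = -15*(-7) = 105)
1/(X + (L*12)*(-21)) = 1/(435496 + (105*12)*(-21)) = 1/(435496 + 1260*(-21)) = 1/(435496 - 26460) = 1/409036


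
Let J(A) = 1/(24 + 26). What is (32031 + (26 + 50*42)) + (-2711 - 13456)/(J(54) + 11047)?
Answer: 6288614919/184117 ≈ 34156.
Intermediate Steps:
J(A) = 1/50
(32031 + (26 + 50*42)) + (-2711 - 13456)/(J(54) + 11047) = (32031 + (26 + 50*42)) + (-2711 - 13456)/(1/50 + 11047) = (32031 + (26 + 2100)) - 16167/552351/50 = (32031 + 2126) - 16167*50/552351 = 34157 - 269450/184117 = 6288614919/184117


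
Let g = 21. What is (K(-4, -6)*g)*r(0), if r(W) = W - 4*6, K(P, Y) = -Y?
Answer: -3024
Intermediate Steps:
r(W) = -24 + W (r(W) = W - 24 = -24 + W)
(K(-4, -6)*g)*r(0) = (-1*(-6)*21)*(-24 + 0) = (6*21)*(-24) = 126*(-24) = -3024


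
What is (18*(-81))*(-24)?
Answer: 34992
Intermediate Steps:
(18*(-81))*(-24) = -1458*(-24) = 34992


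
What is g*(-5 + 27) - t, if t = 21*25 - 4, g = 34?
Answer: 227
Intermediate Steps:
t = 521 (t = 525 - 4 = 521)
g*(-5 + 27) - t = 34*(-5 + 27) - 1*521 = 34*22 - 521 = 748 - 521 = 227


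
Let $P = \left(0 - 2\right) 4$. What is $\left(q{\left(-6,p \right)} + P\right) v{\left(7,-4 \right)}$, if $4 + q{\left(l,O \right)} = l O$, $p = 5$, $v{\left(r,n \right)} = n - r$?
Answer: $462$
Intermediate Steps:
$q{\left(l,O \right)} = -4 + O l$ ($q{\left(l,O \right)} = -4 + l O = -4 + O l$)
$P = -8$ ($P = \left(-2\right) 4 = -8$)
$\left(q{\left(-6,p \right)} + P\right) v{\left(7,-4 \right)} = \left(\left(-4 + 5 \left(-6\right)\right) - 8\right) \left(-4 - 7\right) = \left(\left(-4 - 30\right) - 8\right) \left(-4 - 7\right) = \left(-34 - 8\right) \left(-11\right) = \left(-42\right) \left(-11\right) = 462$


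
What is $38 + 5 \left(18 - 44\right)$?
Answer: $-92$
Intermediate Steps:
$38 + 5 \left(18 - 44\right) = 38 + 5 \left(-26\right) = 38 - 130 = -92$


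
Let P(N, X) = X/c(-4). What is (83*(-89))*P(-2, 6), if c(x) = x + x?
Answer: 22161/4 ≈ 5540.3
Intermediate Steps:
c(x) = 2*x
P(N, X) = -X/8 (P(N, X) = X/((2*(-4))) = X/(-8) = X*(-⅛) = -X/8)
(83*(-89))*P(-2, 6) = (83*(-89))*(-⅛*6) = -7387*(-¾) = 22161/4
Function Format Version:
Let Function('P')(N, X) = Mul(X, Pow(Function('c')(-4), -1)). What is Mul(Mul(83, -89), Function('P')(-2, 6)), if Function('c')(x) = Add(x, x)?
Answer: Rational(22161, 4) ≈ 5540.3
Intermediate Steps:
Function('c')(x) = Mul(2, x)
Function('P')(N, X) = Mul(Rational(-1, 8), X) (Function('P')(N, X) = Mul(X, Pow(Mul(2, -4), -1)) = Mul(X, Pow(-8, -1)) = Mul(X, Rational(-1, 8)) = Mul(Rational(-1, 8), X))
Mul(Mul(83, -89), Function('P')(-2, 6)) = Mul(Mul(83, -89), Mul(Rational(-1, 8), 6)) = Mul(-7387, Rational(-3, 4)) = Rational(22161, 4)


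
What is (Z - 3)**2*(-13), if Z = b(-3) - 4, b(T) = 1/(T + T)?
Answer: -24037/36 ≈ -667.69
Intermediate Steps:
b(T) = 1/(2*T)
Z = -25/6 (Z = (1/2)/(-3) - 4 = (1/2)*(-1/3) - 4 = -1/6 - 4 = -25/6 ≈ -4.1667)
(Z - 3)**2*(-13) = (-25/6 - 3)**2*(-13) = (-43/6)**2*(-13) = (1849/36)*(-13) = -24037/36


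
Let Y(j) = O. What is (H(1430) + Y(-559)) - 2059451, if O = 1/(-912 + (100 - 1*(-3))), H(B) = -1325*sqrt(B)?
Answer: -1666095860/809 - 1325*sqrt(1430) ≈ -2.1096e+6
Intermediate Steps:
O = -1/809 (O = 1/(-912 + (100 + 3)) = 1/(-912 + 103) = 1/(-809) = -1/809 ≈ -0.0012361)
Y(j) = -1/809
(H(1430) + Y(-559)) - 2059451 = (-1325*sqrt(1430) - 1/809) - 2059451 = (-1/809 - 1325*sqrt(1430)) - 2059451 = -1666095860/809 - 1325*sqrt(1430)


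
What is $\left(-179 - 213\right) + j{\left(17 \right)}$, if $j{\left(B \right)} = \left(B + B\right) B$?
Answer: $186$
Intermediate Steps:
$j{\left(B \right)} = 2 B^{2}$ ($j{\left(B \right)} = 2 B B = 2 B^{2}$)
$\left(-179 - 213\right) + j{\left(17 \right)} = \left(-179 - 213\right) + 2 \cdot 17^{2} = -392 + 2 \cdot 289 = -392 + 578 = 186$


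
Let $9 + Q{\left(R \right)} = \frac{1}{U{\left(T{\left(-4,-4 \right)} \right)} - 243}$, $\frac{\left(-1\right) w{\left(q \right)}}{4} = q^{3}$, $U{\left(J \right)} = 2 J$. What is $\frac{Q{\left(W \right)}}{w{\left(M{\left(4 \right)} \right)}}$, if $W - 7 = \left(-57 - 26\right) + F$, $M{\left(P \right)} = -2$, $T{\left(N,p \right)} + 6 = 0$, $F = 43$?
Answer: $- \frac{287}{1020} \approx -0.28137$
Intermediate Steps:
$T{\left(N,p \right)} = -6$ ($T{\left(N,p \right)} = -6 + 0 = -6$)
$w{\left(q \right)} = - 4 q^{3}$
$W = -33$ ($W = 7 + \left(\left(-57 - 26\right) + 43\right) = 7 + \left(-83 + 43\right) = 7 - 40 = -33$)
$Q{\left(R \right)} = - \frac{2296}{255}$ ($Q{\left(R \right)} = -9 + \frac{1}{2 \left(-6\right) - 243} = -9 + \frac{1}{-12 - 243} = -9 + \frac{1}{-255} = -9 - \frac{1}{255} = - \frac{2296}{255}$)
$\frac{Q{\left(W \right)}}{w{\left(M{\left(4 \right)} \right)}} = - \frac{2296}{255 \left(- 4 \left(-2\right)^{3}\right)} = - \frac{2296}{255 \left(\left(-4\right) \left(-8\right)\right)} = - \frac{2296}{255 \cdot 32} = \left(- \frac{2296}{255}\right) \frac{1}{32} = - \frac{287}{1020}$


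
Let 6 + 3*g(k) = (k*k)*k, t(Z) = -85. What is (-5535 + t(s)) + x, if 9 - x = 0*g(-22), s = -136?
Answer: -5611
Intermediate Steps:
g(k) = -2 + k³/3 (g(k) = -2 + ((k*k)*k)/3 = -2 + (k²*k)/3 = -2 + k³/3)
x = 9 (x = 9 - 0*(-2 + (⅓)*(-22)³) = 9 - 0*(-2 + (⅓)*(-10648)) = 9 - 0*(-2 - 10648/3) = 9 - 0*(-10654)/3 = 9 - 1*0 = 9 + 0 = 9)
(-5535 + t(s)) + x = (-5535 - 85) + 9 = -5620 + 9 = -5611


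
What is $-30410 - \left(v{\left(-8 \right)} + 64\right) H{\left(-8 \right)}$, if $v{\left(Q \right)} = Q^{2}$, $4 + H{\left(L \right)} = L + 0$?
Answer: $-28874$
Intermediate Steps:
$H{\left(L \right)} = -4 + L$ ($H{\left(L \right)} = -4 + \left(L + 0\right) = -4 + L$)
$-30410 - \left(v{\left(-8 \right)} + 64\right) H{\left(-8 \right)} = -30410 - \left(\left(-8\right)^{2} + 64\right) \left(-4 - 8\right) = -30410 - \left(64 + 64\right) \left(-12\right) = -30410 - 128 \left(-12\right) = -30410 - -1536 = -30410 + 1536 = -28874$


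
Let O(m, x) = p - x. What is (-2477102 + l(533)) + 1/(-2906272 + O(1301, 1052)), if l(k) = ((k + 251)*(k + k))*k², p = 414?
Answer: 690167874643387739/2906910 ≈ 2.3742e+11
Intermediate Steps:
O(m, x) = 414 - x
l(k) = 2*k³*(251 + k) (l(k) = ((251 + k)*(2*k))*k² = (2*k*(251 + k))*k² = 2*k³*(251 + k))
(-2477102 + l(533)) + 1/(-2906272 + O(1301, 1052)) = (-2477102 + 2*533³*(251 + 533)) + 1/(-2906272 + (414 - 1*1052)) = (-2477102 + 2*151419437*784) + 1/(-2906272 + (414 - 1052)) = (-2477102 + 237425677216) + 1/(-2906272 - 638) = 237423200114 + 1/(-2906910) = 237423200114 - 1/2906910 = 690167874643387739/2906910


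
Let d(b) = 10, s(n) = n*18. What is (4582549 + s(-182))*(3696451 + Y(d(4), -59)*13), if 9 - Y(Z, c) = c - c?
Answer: 16927594035064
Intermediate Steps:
s(n) = 18*n
Y(Z, c) = 9 (Y(Z, c) = 9 - (c - c) = 9 - 1*0 = 9 + 0 = 9)
(4582549 + s(-182))*(3696451 + Y(d(4), -59)*13) = (4582549 + 18*(-182))*(3696451 + 9*13) = (4582549 - 3276)*(3696451 + 117) = 4579273*3696568 = 16927594035064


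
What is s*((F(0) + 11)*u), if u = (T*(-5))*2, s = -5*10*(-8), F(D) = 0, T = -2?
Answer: 88000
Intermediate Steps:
s = 400 (s = -50*(-8) = 400)
u = 20 (u = -2*(-5)*2 = 10*2 = 20)
s*((F(0) + 11)*u) = 400*((0 + 11)*20) = 400*(11*20) = 400*220 = 88000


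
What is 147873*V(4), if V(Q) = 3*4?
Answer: 1774476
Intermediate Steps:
V(Q) = 12
147873*V(4) = 147873*12 = 1774476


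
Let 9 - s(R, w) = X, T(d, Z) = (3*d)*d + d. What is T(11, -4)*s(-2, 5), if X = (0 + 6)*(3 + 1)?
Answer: -5610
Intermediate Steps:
T(d, Z) = d + 3*d² (T(d, Z) = 3*d² + d = d + 3*d²)
X = 24 (X = 6*4 = 24)
s(R, w) = -15 (s(R, w) = 9 - 1*24 = 9 - 24 = -15)
T(11, -4)*s(-2, 5) = (11*(1 + 3*11))*(-15) = (11*(1 + 33))*(-15) = (11*34)*(-15) = 374*(-15) = -5610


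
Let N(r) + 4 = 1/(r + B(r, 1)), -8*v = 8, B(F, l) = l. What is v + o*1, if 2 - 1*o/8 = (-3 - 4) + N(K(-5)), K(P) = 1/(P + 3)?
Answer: 87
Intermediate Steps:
v = -1 (v = -1/8*8 = -1)
K(P) = 1/(3 + P)
N(r) = -4 + 1/(1 + r) (N(r) = -4 + 1/(r + 1) = -4 + 1/(1 + r))
o = 88 (o = 16 - 8*((-3 - 4) + (-3 - 4/(3 - 5))/(1 + 1/(3 - 5))) = 16 - 8*(-7 + (-3 - 4/(-2))/(1 + 1/(-2))) = 16 - 8*(-7 + (-3 - 4*(-1/2))/(1 - 1/2)) = 16 - 8*(-7 + (-3 + 2)/(1/2)) = 16 - 8*(-7 + 2*(-1)) = 16 - 8*(-7 - 2) = 16 - 8*(-9) = 16 + 72 = 88)
v + o*1 = -1 + 88*1 = -1 + 88 = 87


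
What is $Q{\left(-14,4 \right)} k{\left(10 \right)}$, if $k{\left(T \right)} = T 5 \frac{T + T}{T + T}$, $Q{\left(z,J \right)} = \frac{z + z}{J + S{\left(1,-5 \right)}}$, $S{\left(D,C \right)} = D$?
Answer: $-280$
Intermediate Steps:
$Q{\left(z,J \right)} = \frac{2 z}{1 + J}$ ($Q{\left(z,J \right)} = \frac{z + z}{J + 1} = \frac{2 z}{1 + J}$)
$k{\left(T \right)} = 5 T$ ($k{\left(T \right)} = 5 T \frac{2 T}{2 T} = 5 T 2 T \frac{1}{2 T} = 5 T 1 = 5 T$)
$Q{\left(-14,4 \right)} k{\left(10 \right)} = 2 \left(-14\right) \frac{1}{1 + 4} \cdot 5 \cdot 10 = 2 \left(-14\right) \frac{1}{5} \cdot 50 = \left(- \frac{28}{5}\right) 50 = -280$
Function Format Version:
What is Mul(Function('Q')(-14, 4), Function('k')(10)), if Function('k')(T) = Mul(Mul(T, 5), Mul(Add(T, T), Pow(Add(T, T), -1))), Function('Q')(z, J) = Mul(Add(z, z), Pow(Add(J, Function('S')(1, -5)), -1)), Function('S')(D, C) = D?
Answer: -280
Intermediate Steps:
Function('Q')(z, J) = Mul(2, z, Pow(Add(1, J), -1)) (Function('Q')(z, J) = Mul(Add(z, z), Pow(Add(J, 1), -1)) = Mul(Mul(2, z), Pow(Add(1, J), -1)) = Mul(2, z, Pow(Add(1, J), -1)))
Function('k')(T) = Mul(5, T) (Function('k')(T) = Mul(Mul(5, T), Mul(Mul(2, T), Pow(Mul(2, T), -1))) = Mul(Mul(5, T), Mul(Mul(2, T), Mul(Rational(1, 2), Pow(T, -1)))) = Mul(Mul(5, T), 1) = Mul(5, T))
Mul(Function('Q')(-14, 4), Function('k')(10)) = Mul(Mul(2, -14, Pow(Add(1, 4), -1)), Mul(5, 10)) = Mul(Mul(2, -14, Pow(5, -1)), 50) = Mul(Mul(2, -14, Rational(1, 5)), 50) = Mul(Rational(-28, 5), 50) = -280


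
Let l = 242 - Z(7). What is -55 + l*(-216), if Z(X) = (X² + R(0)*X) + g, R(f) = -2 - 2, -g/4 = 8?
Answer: -54703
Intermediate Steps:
g = -32 (g = -4*8 = -32)
R(f) = -4
Z(X) = -32 + X² - 4*X (Z(X) = (X² - 4*X) - 32 = -32 + X² - 4*X)
l = 253 (l = 242 - (-32 + 7² - 4*7) = 242 - (-32 + 49 - 28) = 242 - 1*(-11) = 242 + 11 = 253)
-55 + l*(-216) = -55 + 253*(-216) = -55 - 54648 = -54703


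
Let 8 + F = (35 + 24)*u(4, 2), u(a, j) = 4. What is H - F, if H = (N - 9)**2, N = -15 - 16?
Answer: 1372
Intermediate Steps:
N = -31
H = 1600 (H = (-31 - 9)**2 = (-40)**2 = 1600)
F = 228 (F = -8 + (35 + 24)*4 = -8 + 59*4 = -8 + 236 = 228)
H - F = 1600 - 1*228 = 1600 - 228 = 1372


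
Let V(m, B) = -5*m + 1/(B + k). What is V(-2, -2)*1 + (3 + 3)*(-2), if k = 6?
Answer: -7/4 ≈ -1.7500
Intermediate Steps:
V(m, B) = 1/(6 + B) - 5*m (V(m, B) = -5*m + 1/(B + 6) = -5*m + 1/(6 + B) = 1/(6 + B) - 5*m)
V(-2, -2)*1 + (3 + 3)*(-2) = ((1 - 30*(-2) - 5*(-2)*(-2))/(6 - 2))*1 + (3 + 3)*(-2) = ((1 + 60 - 20)/4)*1 + 6*(-2) = ((1/4)*41)*1 - 12 = (41/4)*1 - 12 = 41/4 - 12 = -7/4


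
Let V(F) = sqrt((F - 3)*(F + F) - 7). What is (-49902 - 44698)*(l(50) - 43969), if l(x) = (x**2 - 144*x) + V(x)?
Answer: 4604087400 - 1797400*sqrt(13) ≈ 4.5976e+9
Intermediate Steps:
V(F) = sqrt(-7 + 2*F*(-3 + F)) (V(F) = sqrt((-3 + F)*(2*F) - 7) = sqrt(2*F*(-3 + F) - 7) = sqrt(-7 + 2*F*(-3 + F)))
l(x) = x**2 + sqrt(-7 - 6*x + 2*x**2) - 144*x (l(x) = (x**2 - 144*x) + sqrt(-7 - 6*x + 2*x**2) = x**2 + sqrt(-7 - 6*x + 2*x**2) - 144*x)
(-49902 - 44698)*(l(50) - 43969) = (-49902 - 44698)*((50**2 + sqrt(-7 - 6*50 + 2*50**2) - 144*50) - 43969) = -94600*((2500 + sqrt(-7 - 300 + 2*2500) - 7200) - 43969) = -94600*((2500 + sqrt(-7 - 300 + 5000) - 7200) - 43969) = -94600*((2500 + sqrt(4693) - 7200) - 43969) = -94600*((2500 + 19*sqrt(13) - 7200) - 43969) = -94600*((-4700 + 19*sqrt(13)) - 43969) = -94600*(-48669 + 19*sqrt(13)) = 4604087400 - 1797400*sqrt(13)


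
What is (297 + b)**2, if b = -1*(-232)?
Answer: 279841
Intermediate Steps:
b = 232
(297 + b)**2 = (297 + 232)**2 = 529**2 = 279841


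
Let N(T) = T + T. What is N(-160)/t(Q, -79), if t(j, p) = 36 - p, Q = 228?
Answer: -64/23 ≈ -2.7826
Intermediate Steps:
N(T) = 2*T
N(-160)/t(Q, -79) = (2*(-160))/(36 - 1*(-79)) = -320/(36 + 79) = -320/115 = -320*1/115 = -64/23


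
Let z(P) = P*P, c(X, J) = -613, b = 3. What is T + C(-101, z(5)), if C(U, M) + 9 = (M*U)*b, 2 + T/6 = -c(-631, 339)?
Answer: -3918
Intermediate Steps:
T = 3666 (T = -12 + 6*(-1*(-613)) = -12 + 6*613 = -12 + 3678 = 3666)
z(P) = P²
C(U, M) = -9 + 3*M*U (C(U, M) = -9 + (M*U)*3 = -9 + 3*M*U)
T + C(-101, z(5)) = 3666 + (-9 + 3*5²*(-101)) = 3666 + (-9 + 3*25*(-101)) = 3666 + (-9 - 7575) = 3666 - 7584 = -3918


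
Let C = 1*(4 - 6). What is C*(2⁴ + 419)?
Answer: -870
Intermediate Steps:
C = -2 (C = 1*(-2) = -2)
C*(2⁴ + 419) = -2*(2⁴ + 419) = -2*(16 + 419) = -2*435 = -870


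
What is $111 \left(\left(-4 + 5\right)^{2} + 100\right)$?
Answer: $11211$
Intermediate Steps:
$111 \left(\left(-4 + 5\right)^{2} + 100\right) = 111 \left(1^{2} + 100\right) = 111 \left(1 + 100\right) = 111 \cdot 101 = 11211$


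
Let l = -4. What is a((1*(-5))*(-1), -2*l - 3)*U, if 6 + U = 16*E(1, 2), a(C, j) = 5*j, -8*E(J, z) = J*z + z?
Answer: -350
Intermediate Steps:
E(J, z) = -z/8 - J*z/8 (E(J, z) = -(J*z + z)/8 = -(z + J*z)/8 = -z/8 - J*z/8)
U = -14 (U = -6 + 16*(-⅛*2*(1 + 1)) = -6 + 16*(-⅛*2*2) = -6 + 16*(-½) = -6 - 8 = -14)
a((1*(-5))*(-1), -2*l - 3)*U = (5*(-2*(-4) - 3))*(-14) = (5*(8 - 3))*(-14) = (5*5)*(-14) = 25*(-14) = -350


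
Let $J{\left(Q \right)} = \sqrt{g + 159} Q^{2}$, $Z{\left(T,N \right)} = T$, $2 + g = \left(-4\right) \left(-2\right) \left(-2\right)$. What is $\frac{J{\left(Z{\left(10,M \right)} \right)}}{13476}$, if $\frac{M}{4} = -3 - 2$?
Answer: $\frac{25 \sqrt{141}}{3369} \approx 0.088115$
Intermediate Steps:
$M = -20$ ($M = 4 \left(-3 - 2\right) = 4 \left(-5\right) = -20$)
$g = -18$ ($g = -2 + \left(-4\right) \left(-2\right) \left(-2\right) = -2 + 8 \left(-2\right) = -2 - 16 = -18$)
$J{\left(Q \right)} = \sqrt{141} Q^{2}$ ($J{\left(Q \right)} = \sqrt{-18 + 159} Q^{2} = \sqrt{141} Q^{2}$)
$\frac{J{\left(Z{\left(10,M \right)} \right)}}{13476} = \frac{\sqrt{141} \cdot 10^{2}}{13476} = \sqrt{141} \cdot 100 \cdot \frac{1}{13476} = 100 \sqrt{141} \cdot \frac{1}{13476} = \frac{25 \sqrt{141}}{3369}$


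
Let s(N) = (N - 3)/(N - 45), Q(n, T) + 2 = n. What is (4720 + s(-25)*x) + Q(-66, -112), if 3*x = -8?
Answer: 69764/15 ≈ 4650.9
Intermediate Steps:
x = -8/3 (x = (⅓)*(-8) = -8/3 ≈ -2.6667)
Q(n, T) = -2 + n
s(N) = (-3 + N)/(-45 + N)
(4720 + s(-25)*x) + Q(-66, -112) = (4720 + ((-3 - 25)/(-45 - 25))*(-8/3)) + (-2 - 66) = (4720 + (-28/(-70))*(-8/3)) - 68 = (4720 - 1/70*(-28)*(-8/3)) - 68 = (4720 + (⅖)*(-8/3)) - 68 = (4720 - 16/15) - 68 = 70784/15 - 68 = 69764/15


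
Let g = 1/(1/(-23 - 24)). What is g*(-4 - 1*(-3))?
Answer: 47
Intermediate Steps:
g = -47 (g = 1/(1/(-47)) = 1/(-1/47) = -47)
g*(-4 - 1*(-3)) = -47*(-4 - 1*(-3)) = -47*(-4 + 3) = -47*(-1) = 47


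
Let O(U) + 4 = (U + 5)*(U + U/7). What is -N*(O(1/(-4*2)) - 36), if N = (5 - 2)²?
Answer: 20511/56 ≈ 366.27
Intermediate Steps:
O(U) = -4 + 8*U*(5 + U)/7 (O(U) = -4 + (U + 5)*(U + U/7) = -4 + (5 + U)*(U + U*(⅐)) = -4 + (5 + U)*(U + U/7) = -4 + (5 + U)*(8*U/7) = -4 + 8*U*(5 + U)/7)
N = 9 (N = 3² = 9)
-N*(O(1/(-4*2)) - 36) = -9*((-4 + 8*(1/(-4*2))²/7 + 40*(1/(-4*2))/7) - 36) = -9*((-4 + 8*(1/(-8))²/7 + 40*(1/(-8))/7) - 36) = -9*((-4 + 8*(1*(-⅛))²/7 + 40*(1*(-⅛))/7) - 36) = -9*((-4 + 8*(-⅛)²/7 + (40/7)*(-⅛)) - 36) = -9*((-4 + (8/7)*(1/64) - 5/7) - 36) = -9*((-4 + 1/56 - 5/7) - 36) = -9*(-263/56 - 36) = -9*(-2279)/56 = -1*(-20511/56) = 20511/56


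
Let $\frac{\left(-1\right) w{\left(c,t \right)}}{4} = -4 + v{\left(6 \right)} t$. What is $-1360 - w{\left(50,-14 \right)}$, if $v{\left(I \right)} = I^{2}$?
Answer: $-3392$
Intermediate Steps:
$w{\left(c,t \right)} = 16 - 144 t$ ($w{\left(c,t \right)} = - 4 \left(-4 + 6^{2} t\right) = - 4 \left(-4 + 36 t\right) = 16 - 144 t$)
$-1360 - w{\left(50,-14 \right)} = -1360 - \left(16 - -2016\right) = -1360 - \left(16 + 2016\right) = -1360 - 2032 = -3392$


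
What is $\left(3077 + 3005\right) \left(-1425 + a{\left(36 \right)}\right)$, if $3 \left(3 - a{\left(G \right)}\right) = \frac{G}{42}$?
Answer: $- \frac{60552392}{7} \approx -8.6503 \cdot 10^{6}$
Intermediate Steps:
$a{\left(G \right)} = 3 - \frac{G}{126}$ ($a{\left(G \right)} = 3 - \frac{G \frac{1}{42}}{3} = 3 - \frac{\frac{1}{42} G}{3} = 3 - \frac{G}{126}$)
$\left(3077 + 3005\right) \left(-1425 + a{\left(36 \right)}\right) = \left(3077 + 3005\right) \left(-1425 + \left(3 - \frac{2}{7}\right)\right) = 6082 \left(-1425 + \left(3 - \frac{2}{7}\right)\right) = 6082 \left(-1425 + \frac{19}{7}\right) = 6082 \left(- \frac{9956}{7}\right) = - \frac{60552392}{7}$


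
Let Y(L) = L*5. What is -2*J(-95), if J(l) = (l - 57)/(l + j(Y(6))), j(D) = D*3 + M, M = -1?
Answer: -152/3 ≈ -50.667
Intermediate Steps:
Y(L) = 5*L
j(D) = -1 + 3*D (j(D) = D*3 - 1 = 3*D - 1 = -1 + 3*D)
J(l) = (-57 + l)/(89 + l) (J(l) = (l - 57)/(l + (-1 + 3*(5*6))) = (-57 + l)/(l + (-1 + 3*30)) = (-57 + l)/(l + (-1 + 90)) = (-57 + l)/(l + 89) = (-57 + l)/(89 + l))
-2*J(-95) = -2*(-57 - 95)/(89 - 95) = -2*(-152)/(-6) = -(-1)*(-152)/3 = -2*76/3 = -152/3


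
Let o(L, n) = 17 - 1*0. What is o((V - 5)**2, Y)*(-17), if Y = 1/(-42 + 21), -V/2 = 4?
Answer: -289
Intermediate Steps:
V = -8 (V = -2*4 = -8)
Y = -1/21 (Y = 1/(-21) = -1/21 ≈ -0.047619)
o(L, n) = 17 (o(L, n) = 17 + 0 = 17)
o((V - 5)**2, Y)*(-17) = 17*(-17) = -289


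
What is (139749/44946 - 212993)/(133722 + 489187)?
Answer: -3191014543/9332422638 ≈ -0.34193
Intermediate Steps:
(139749/44946 - 212993)/(133722 + 489187) = (139749*(1/44946) - 212993)/622909 = (46583/14982 - 212993)*(1/622909) = -3191014543/14982*1/622909 = -3191014543/9332422638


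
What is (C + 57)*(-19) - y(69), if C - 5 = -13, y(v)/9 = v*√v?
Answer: -931 - 621*√69 ≈ -6089.4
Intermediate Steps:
y(v) = 9*v^(3/2) (y(v) = 9*(v*√v) = 9*v^(3/2))
C = -8 (C = 5 - 13 = -8)
(C + 57)*(-19) - y(69) = (-8 + 57)*(-19) - 9*69^(3/2) = 49*(-19) - 9*69*√69 = -931 - 621*√69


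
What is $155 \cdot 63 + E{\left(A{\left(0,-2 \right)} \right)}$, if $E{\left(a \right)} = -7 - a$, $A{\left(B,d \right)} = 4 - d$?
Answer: $9752$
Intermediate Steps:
$155 \cdot 63 + E{\left(A{\left(0,-2 \right)} \right)} = 155 \cdot 63 - \left(11 + 2\right) = 9765 - 13 = 9752$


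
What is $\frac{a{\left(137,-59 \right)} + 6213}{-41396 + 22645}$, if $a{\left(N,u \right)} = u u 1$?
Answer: $- \frac{9694}{18751} \approx -0.51699$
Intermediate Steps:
$a{\left(N,u \right)} = u^{2}$ ($a{\left(N,u \right)} = u^{2} \cdot 1 = u^{2}$)
$\frac{a{\left(137,-59 \right)} + 6213}{-41396 + 22645} = \frac{\left(-59\right)^{2} + 6213}{-41396 + 22645} = \frac{3481 + 6213}{-18751} = 9694 \left(- \frac{1}{18751}\right) = - \frac{9694}{18751}$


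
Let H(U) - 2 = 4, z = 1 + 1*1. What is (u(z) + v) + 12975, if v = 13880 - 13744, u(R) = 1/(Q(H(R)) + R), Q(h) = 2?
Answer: 52445/4 ≈ 13111.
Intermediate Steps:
z = 2 (z = 1 + 1 = 2)
H(U) = 6 (H(U) = 2 + 4 = 6)
u(R) = 1/(2 + R)
v = 136
(u(z) + v) + 12975 = (1/(2 + 2) + 136) + 12975 = (1/4 + 136) + 12975 = (¼ + 136) + 12975 = 545/4 + 12975 = 52445/4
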